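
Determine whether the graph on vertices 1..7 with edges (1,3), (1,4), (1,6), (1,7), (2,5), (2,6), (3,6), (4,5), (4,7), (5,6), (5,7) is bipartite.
No (odd cycle of length 3: 7 -> 1 -> 4 -> 7)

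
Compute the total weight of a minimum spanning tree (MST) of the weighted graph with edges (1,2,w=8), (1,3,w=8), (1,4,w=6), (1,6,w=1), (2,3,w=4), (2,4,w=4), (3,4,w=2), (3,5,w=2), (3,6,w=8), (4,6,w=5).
14 (MST edges: (1,6,w=1), (2,3,w=4), (3,4,w=2), (3,5,w=2), (4,6,w=5); sum of weights 1 + 4 + 2 + 2 + 5 = 14)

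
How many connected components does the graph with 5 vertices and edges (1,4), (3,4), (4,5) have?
2 (components: {1, 3, 4, 5}, {2})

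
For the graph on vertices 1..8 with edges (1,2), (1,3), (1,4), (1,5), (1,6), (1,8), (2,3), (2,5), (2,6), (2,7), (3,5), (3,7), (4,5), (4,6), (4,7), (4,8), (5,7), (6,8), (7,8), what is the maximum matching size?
4 (matching: (1,5), (2,6), (3,7), (4,8); upper bound floor(n/2) = floor(8/2) = 4)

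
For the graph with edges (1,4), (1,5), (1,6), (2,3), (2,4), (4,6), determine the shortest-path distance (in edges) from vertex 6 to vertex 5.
2 (path: 6 -> 1 -> 5, 2 edges)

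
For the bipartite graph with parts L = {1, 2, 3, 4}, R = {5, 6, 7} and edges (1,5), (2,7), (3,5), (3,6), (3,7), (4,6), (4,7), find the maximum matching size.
3 (matching: (1,5), (2,7), (3,6); upper bound min(|L|,|R|) = min(4,3) = 3)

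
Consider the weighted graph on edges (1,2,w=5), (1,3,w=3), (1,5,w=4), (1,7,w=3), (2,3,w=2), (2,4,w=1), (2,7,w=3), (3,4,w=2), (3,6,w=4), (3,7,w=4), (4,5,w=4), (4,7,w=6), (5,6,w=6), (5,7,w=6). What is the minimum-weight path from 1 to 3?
3 (path: 1 -> 3; weights 3 = 3)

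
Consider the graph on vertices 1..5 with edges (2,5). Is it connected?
No, it has 4 components: {1}, {2, 5}, {3}, {4}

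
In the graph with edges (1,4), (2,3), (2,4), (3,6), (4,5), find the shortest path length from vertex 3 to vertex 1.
3 (path: 3 -> 2 -> 4 -> 1, 3 edges)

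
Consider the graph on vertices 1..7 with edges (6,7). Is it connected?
No, it has 6 components: {1}, {2}, {3}, {4}, {5}, {6, 7}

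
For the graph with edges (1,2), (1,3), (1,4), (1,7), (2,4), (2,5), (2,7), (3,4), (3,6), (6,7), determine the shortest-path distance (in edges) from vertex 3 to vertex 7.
2 (path: 3 -> 1 -> 7, 2 edges)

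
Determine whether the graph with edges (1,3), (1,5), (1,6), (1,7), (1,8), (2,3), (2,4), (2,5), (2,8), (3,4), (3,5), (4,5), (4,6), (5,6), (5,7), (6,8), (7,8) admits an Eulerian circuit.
No (2 vertices have odd degree: {1, 7}; Eulerian circuit requires 0)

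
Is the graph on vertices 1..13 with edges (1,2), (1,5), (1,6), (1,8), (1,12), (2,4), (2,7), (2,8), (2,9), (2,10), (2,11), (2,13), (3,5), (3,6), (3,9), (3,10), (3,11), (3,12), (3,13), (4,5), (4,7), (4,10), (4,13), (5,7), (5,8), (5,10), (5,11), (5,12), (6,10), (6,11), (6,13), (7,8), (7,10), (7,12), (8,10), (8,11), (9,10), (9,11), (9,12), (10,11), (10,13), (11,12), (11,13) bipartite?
No (odd cycle of length 3: 8 -> 1 -> 2 -> 8)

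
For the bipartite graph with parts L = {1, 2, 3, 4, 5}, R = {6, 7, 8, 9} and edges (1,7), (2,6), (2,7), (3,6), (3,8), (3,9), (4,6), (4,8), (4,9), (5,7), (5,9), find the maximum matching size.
4 (matching: (1,7), (2,6), (3,9), (4,8); upper bound min(|L|,|R|) = min(5,4) = 4)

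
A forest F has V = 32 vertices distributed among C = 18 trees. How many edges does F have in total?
14 (Each of the 18 component trees on V_i vertices has V_i - 1 edges; summing gives V - C = 32 - 18 = 14)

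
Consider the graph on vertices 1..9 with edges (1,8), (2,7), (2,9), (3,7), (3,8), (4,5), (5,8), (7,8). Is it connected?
No, it has 2 components: {1, 2, 3, 4, 5, 7, 8, 9}, {6}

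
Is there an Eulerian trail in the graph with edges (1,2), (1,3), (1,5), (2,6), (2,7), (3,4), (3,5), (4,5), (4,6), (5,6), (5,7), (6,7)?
No (6 vertices have odd degree: {1, 2, 3, 4, 5, 7}; Eulerian path requires 0 or 2)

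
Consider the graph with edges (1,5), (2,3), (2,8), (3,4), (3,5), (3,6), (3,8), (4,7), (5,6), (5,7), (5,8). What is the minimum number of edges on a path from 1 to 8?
2 (path: 1 -> 5 -> 8, 2 edges)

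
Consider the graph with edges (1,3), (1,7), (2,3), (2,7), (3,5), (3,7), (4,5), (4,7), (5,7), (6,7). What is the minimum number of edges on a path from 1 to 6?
2 (path: 1 -> 7 -> 6, 2 edges)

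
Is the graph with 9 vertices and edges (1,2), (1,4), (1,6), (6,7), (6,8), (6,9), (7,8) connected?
No, it has 3 components: {1, 2, 4, 6, 7, 8, 9}, {3}, {5}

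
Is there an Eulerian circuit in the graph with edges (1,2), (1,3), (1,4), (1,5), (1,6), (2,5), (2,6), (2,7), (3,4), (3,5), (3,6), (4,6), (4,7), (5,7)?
No (2 vertices have odd degree: {1, 7}; Eulerian circuit requires 0)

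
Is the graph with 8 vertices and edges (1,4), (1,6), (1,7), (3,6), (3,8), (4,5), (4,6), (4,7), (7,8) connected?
No, it has 2 components: {1, 3, 4, 5, 6, 7, 8}, {2}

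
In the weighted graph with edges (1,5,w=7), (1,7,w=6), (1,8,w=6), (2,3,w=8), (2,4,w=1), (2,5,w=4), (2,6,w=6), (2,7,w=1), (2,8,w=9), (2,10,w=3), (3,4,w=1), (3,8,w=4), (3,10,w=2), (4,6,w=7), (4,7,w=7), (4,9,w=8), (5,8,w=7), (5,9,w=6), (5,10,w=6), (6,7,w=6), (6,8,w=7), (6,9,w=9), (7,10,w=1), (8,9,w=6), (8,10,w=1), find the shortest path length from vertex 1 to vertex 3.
9 (path: 1 -> 8 -> 10 -> 3; weights 6 + 1 + 2 = 9)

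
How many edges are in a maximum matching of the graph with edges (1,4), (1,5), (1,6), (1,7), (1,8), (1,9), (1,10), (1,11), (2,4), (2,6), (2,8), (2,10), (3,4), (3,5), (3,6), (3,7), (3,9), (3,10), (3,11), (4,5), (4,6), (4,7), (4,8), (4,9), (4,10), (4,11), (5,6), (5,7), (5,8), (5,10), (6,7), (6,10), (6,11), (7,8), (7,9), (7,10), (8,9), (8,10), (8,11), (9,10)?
5 (matching: (1,11), (2,10), (3,6), (4,8), (7,9); upper bound floor(n/2) = floor(11/2) = 5)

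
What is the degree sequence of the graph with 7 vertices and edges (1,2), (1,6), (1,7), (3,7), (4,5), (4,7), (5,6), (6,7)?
[4, 3, 3, 2, 2, 1, 1] (degrees: deg(1)=3, deg(2)=1, deg(3)=1, deg(4)=2, deg(5)=2, deg(6)=3, deg(7)=4)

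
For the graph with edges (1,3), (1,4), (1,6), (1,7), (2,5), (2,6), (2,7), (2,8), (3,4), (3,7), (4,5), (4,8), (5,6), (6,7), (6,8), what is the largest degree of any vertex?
5 (attained at vertex 6)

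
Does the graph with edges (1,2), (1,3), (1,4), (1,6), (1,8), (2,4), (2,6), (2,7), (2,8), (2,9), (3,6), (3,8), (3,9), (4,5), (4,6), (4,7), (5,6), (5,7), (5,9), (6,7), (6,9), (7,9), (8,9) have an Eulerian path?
No (4 vertices have odd degree: {1, 4, 6, 7}; Eulerian path requires 0 or 2)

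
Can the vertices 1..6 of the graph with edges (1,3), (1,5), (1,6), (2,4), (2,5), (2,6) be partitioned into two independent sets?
Yes. Partition: {1, 2}, {3, 4, 5, 6}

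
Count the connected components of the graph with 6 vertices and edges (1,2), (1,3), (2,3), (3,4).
3 (components: {1, 2, 3, 4}, {5}, {6})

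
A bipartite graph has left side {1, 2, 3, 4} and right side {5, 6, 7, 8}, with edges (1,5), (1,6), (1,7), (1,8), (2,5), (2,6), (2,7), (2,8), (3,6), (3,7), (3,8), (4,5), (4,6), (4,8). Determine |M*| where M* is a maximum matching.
4 (matching: (1,8), (2,7), (3,6), (4,5); upper bound min(|L|,|R|) = min(4,4) = 4)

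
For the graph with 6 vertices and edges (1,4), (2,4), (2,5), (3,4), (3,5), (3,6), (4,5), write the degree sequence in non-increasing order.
[4, 3, 3, 2, 1, 1] (degrees: deg(1)=1, deg(2)=2, deg(3)=3, deg(4)=4, deg(5)=3, deg(6)=1)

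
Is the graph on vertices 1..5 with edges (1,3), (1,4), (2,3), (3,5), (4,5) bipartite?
Yes. Partition: {1, 2, 5}, {3, 4}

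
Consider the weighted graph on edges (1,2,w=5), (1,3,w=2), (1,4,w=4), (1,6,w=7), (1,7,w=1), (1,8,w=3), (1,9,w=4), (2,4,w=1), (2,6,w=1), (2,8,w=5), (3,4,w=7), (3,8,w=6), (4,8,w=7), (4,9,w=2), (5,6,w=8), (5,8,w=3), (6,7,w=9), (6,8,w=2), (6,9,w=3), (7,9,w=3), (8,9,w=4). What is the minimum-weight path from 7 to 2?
6 (path: 7 -> 1 -> 2; weights 1 + 5 = 6)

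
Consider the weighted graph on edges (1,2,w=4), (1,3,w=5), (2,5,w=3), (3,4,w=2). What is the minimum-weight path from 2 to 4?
11 (path: 2 -> 1 -> 3 -> 4; weights 4 + 5 + 2 = 11)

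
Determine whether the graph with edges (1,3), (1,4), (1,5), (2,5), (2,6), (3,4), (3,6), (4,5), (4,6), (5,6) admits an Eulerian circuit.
No (2 vertices have odd degree: {1, 3}; Eulerian circuit requires 0)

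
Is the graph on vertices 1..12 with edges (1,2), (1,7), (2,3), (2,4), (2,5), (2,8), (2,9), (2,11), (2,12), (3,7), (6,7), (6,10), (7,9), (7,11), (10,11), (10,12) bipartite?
Yes. Partition: {1, 3, 4, 5, 6, 8, 9, 11, 12}, {2, 7, 10}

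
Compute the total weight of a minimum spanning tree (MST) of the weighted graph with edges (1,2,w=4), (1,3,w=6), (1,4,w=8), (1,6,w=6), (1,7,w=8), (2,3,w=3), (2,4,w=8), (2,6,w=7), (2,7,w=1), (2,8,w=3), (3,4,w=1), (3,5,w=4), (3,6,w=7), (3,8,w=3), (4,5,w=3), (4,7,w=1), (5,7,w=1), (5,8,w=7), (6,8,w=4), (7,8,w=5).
15 (MST edges: (1,2,w=4), (2,7,w=1), (2,8,w=3), (3,4,w=1), (4,7,w=1), (5,7,w=1), (6,8,w=4); sum of weights 4 + 1 + 3 + 1 + 1 + 1 + 4 = 15)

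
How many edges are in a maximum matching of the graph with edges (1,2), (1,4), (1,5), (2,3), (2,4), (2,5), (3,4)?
2 (matching: (2,5), (3,4); upper bound floor(n/2) = floor(5/2) = 2)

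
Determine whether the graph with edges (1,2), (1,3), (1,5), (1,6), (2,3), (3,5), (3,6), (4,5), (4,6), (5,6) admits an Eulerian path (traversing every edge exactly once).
Yes — and in fact it has an Eulerian circuit (the graph is connected and all 6 vertices have even degree)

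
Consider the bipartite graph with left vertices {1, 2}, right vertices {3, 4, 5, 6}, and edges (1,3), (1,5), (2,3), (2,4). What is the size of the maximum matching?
2 (matching: (1,5), (2,4); upper bound min(|L|,|R|) = min(2,4) = 2)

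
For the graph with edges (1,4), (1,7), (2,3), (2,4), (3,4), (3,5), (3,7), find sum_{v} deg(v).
14 (handshake: sum of degrees = 2|E| = 2 x 7 = 14)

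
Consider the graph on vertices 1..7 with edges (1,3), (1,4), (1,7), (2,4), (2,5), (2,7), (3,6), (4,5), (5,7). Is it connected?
Yes (BFS from 1 visits [1, 3, 4, 7, 6, 2, 5] — all 7 vertices reached)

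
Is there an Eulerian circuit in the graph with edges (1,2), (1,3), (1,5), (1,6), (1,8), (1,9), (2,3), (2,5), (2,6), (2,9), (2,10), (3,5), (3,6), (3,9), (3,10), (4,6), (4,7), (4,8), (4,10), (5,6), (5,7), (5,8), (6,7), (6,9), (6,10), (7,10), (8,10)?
Yes (the graph is connected and all 10 vertices have even degree)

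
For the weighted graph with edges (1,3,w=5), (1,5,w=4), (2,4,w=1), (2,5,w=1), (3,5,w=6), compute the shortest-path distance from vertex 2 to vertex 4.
1 (path: 2 -> 4; weights 1 = 1)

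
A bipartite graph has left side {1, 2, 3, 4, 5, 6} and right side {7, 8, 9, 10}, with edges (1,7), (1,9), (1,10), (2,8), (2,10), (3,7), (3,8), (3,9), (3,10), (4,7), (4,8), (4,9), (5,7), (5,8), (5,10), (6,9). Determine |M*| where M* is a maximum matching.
4 (matching: (1,10), (2,8), (3,9), (4,7); upper bound min(|L|,|R|) = min(6,4) = 4)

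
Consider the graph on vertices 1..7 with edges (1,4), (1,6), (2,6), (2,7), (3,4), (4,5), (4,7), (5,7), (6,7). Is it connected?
Yes (BFS from 1 visits [1, 4, 6, 3, 5, 7, 2] — all 7 vertices reached)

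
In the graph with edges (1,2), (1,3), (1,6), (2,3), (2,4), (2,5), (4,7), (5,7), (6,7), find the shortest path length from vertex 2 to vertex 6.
2 (path: 2 -> 1 -> 6, 2 edges)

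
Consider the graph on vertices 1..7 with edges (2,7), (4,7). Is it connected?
No, it has 5 components: {1}, {2, 4, 7}, {3}, {5}, {6}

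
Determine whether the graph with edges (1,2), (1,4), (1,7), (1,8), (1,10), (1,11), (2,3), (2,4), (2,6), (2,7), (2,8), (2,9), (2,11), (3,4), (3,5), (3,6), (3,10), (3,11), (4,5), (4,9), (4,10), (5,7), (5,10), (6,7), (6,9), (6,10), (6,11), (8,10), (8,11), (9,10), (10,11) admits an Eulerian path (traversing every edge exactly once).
Yes — and in fact it has an Eulerian circuit (the graph is connected and all 11 vertices have even degree)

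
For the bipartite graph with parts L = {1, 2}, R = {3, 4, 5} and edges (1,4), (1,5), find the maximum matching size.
1 (matching: (1,5); upper bound min(|L|,|R|) = min(2,3) = 2)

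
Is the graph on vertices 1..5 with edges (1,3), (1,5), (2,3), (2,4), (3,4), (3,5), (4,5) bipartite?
No (odd cycle of length 3: 3 -> 1 -> 5 -> 3)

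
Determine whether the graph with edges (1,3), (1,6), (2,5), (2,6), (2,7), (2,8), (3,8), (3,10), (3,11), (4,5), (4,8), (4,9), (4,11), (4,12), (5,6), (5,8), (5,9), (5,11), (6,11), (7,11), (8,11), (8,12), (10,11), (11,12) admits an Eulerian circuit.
No (2 vertices have odd degree: {4, 12}; Eulerian circuit requires 0)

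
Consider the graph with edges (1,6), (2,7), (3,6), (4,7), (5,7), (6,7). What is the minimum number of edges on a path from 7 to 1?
2 (path: 7 -> 6 -> 1, 2 edges)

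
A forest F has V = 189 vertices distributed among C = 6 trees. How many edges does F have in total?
183 (Each of the 6 component trees on V_i vertices has V_i - 1 edges; summing gives V - C = 189 - 6 = 183)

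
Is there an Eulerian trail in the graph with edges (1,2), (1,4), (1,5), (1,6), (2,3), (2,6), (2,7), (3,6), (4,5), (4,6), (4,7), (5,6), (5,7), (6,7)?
Yes — and in fact it has an Eulerian circuit (the graph is connected and all 7 vertices have even degree)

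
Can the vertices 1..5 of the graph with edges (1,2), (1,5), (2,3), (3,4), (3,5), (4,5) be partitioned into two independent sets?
No (odd cycle of length 3: 3 -> 5 -> 4 -> 3)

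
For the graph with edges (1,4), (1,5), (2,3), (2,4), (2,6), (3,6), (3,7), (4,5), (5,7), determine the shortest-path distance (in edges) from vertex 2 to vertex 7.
2 (path: 2 -> 3 -> 7, 2 edges)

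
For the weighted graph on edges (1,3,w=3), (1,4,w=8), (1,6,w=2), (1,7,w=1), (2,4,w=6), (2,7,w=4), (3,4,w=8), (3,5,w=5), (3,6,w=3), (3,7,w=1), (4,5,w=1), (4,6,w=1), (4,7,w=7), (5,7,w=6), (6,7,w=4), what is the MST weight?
10 (MST edges: (1,6,w=2), (1,7,w=1), (2,7,w=4), (3,7,w=1), (4,5,w=1), (4,6,w=1); sum of weights 2 + 1 + 4 + 1 + 1 + 1 = 10)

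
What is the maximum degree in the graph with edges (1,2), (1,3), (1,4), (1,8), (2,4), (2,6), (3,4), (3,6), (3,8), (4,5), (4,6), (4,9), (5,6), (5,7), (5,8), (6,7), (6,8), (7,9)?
6 (attained at vertices 4, 6)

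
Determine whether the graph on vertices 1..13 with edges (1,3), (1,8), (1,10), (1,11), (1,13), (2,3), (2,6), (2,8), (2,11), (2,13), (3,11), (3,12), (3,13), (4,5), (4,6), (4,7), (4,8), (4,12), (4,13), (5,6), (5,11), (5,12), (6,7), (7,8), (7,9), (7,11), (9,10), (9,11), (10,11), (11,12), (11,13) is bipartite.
No (odd cycle of length 3: 3 -> 1 -> 13 -> 3)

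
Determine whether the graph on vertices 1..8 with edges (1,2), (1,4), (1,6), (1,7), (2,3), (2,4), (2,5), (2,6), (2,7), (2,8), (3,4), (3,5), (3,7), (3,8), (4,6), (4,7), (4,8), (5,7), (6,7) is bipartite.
No (odd cycle of length 3: 6 -> 1 -> 2 -> 6)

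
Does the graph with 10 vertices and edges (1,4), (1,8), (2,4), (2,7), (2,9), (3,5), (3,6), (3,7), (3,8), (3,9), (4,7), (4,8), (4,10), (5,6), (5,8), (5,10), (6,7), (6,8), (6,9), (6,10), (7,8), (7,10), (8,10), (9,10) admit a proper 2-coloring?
No (odd cycle of length 3: 4 -> 1 -> 8 -> 4)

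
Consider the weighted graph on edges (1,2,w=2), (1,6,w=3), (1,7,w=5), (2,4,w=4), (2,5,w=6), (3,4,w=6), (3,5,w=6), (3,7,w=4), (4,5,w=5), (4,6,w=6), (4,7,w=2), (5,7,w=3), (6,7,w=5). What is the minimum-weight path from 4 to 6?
6 (path: 4 -> 6; weights 6 = 6)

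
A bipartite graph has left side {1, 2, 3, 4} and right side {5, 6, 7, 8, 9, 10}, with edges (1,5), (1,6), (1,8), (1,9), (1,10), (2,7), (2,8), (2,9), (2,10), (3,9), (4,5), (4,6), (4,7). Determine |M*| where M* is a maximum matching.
4 (matching: (1,10), (2,8), (3,9), (4,7); upper bound min(|L|,|R|) = min(4,6) = 4)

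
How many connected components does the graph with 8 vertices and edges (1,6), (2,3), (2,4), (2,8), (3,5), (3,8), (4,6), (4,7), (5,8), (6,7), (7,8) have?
1 (components: {1, 2, 3, 4, 5, 6, 7, 8})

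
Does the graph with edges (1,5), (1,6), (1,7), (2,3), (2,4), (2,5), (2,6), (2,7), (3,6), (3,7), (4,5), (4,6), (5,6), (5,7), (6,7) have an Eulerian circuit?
No (6 vertices have odd degree: {1, 2, 3, 4, 5, 7}; Eulerian circuit requires 0)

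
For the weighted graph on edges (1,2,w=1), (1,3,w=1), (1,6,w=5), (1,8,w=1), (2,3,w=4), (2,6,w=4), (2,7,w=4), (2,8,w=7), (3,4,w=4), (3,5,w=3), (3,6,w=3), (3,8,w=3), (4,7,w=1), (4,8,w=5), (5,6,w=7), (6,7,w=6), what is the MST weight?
14 (MST edges: (1,2,w=1), (1,3,w=1), (1,8,w=1), (2,7,w=4), (3,5,w=3), (3,6,w=3), (4,7,w=1); sum of weights 1 + 1 + 1 + 4 + 3 + 3 + 1 = 14)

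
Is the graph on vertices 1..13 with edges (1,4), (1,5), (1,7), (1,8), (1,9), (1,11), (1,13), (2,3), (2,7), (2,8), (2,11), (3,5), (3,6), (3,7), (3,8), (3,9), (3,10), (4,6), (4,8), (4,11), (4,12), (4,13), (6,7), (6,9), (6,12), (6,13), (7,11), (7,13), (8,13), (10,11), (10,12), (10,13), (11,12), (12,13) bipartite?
No (odd cycle of length 3: 13 -> 1 -> 7 -> 13)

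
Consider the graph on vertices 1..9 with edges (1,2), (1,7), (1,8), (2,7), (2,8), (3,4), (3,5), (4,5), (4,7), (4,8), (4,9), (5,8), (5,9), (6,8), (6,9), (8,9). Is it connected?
Yes (BFS from 1 visits [1, 2, 7, 8, 4, 5, 6, 9, 3] — all 9 vertices reached)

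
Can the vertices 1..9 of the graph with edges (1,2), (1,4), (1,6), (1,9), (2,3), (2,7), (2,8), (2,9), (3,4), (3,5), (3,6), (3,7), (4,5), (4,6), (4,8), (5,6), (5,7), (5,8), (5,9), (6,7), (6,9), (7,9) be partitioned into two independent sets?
No (odd cycle of length 3: 4 -> 1 -> 6 -> 4)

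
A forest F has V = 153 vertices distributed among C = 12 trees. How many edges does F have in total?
141 (Each of the 12 component trees on V_i vertices has V_i - 1 edges; summing gives V - C = 153 - 12 = 141)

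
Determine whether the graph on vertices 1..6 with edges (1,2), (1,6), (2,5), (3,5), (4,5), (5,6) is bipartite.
Yes. Partition: {1, 5}, {2, 3, 4, 6}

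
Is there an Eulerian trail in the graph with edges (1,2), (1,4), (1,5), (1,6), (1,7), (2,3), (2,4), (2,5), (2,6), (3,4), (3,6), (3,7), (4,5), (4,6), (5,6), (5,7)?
No (6 vertices have odd degree: {1, 2, 4, 5, 6, 7}; Eulerian path requires 0 or 2)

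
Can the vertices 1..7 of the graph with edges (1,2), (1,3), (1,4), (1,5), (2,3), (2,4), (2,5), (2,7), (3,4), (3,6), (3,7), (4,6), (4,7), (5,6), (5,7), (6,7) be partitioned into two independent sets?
No (odd cycle of length 3: 5 -> 1 -> 2 -> 5)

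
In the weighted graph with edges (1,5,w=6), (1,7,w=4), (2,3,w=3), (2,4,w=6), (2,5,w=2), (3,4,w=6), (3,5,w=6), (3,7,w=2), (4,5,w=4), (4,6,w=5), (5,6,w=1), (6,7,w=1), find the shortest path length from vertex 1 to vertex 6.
5 (path: 1 -> 7 -> 6; weights 4 + 1 = 5)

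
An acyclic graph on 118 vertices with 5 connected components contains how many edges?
113 (Each of the 5 component trees on V_i vertices has V_i - 1 edges; summing gives V - C = 118 - 5 = 113)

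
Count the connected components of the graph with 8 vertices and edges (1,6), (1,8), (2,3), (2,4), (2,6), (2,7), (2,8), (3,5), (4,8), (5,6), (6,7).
1 (components: {1, 2, 3, 4, 5, 6, 7, 8})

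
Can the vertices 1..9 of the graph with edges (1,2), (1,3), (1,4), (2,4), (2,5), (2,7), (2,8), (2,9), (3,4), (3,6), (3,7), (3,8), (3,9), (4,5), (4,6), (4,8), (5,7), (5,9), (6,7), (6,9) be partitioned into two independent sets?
No (odd cycle of length 3: 4 -> 1 -> 3 -> 4)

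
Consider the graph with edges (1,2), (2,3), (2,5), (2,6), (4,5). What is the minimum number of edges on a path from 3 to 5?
2 (path: 3 -> 2 -> 5, 2 edges)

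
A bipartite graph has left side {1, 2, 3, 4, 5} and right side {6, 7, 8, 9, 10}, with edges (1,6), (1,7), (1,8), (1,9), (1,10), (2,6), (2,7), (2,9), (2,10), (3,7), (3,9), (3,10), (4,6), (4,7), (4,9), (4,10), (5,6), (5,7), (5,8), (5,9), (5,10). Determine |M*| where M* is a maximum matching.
5 (matching: (1,10), (2,9), (3,7), (4,6), (5,8); upper bound min(|L|,|R|) = min(5,5) = 5)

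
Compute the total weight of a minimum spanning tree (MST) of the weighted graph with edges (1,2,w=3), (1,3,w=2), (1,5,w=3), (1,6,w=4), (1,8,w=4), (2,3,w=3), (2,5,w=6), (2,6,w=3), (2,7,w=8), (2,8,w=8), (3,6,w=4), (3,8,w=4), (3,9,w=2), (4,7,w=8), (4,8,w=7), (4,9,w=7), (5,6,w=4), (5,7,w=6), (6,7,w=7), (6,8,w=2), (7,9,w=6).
28 (MST edges: (1,2,w=3), (1,3,w=2), (1,5,w=3), (2,6,w=3), (3,9,w=2), (4,8,w=7), (5,7,w=6), (6,8,w=2); sum of weights 3 + 2 + 3 + 3 + 2 + 7 + 6 + 2 = 28)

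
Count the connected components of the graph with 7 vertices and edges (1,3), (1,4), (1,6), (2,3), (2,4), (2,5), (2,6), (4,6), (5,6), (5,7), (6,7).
1 (components: {1, 2, 3, 4, 5, 6, 7})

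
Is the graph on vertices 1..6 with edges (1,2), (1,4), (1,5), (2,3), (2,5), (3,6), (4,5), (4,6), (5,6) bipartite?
No (odd cycle of length 3: 5 -> 1 -> 4 -> 5)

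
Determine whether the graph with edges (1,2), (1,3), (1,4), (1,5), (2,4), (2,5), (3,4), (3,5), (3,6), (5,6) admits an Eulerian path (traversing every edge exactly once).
Yes (the graph is connected and exactly 2 vertices have odd degree: {2, 4}; any Eulerian path must start and end at those)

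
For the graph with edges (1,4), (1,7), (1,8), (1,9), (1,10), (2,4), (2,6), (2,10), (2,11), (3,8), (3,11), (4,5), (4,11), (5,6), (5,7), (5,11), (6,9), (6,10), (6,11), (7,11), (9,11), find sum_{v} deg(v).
42 (handshake: sum of degrees = 2|E| = 2 x 21 = 42)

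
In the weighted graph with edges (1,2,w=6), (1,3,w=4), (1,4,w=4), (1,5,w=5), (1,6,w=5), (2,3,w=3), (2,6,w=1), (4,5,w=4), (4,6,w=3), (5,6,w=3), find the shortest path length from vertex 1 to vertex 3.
4 (path: 1 -> 3; weights 4 = 4)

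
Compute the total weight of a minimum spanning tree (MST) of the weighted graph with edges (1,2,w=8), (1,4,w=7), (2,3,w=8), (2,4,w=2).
17 (MST edges: (1,4,w=7), (2,3,w=8), (2,4,w=2); sum of weights 7 + 8 + 2 = 17)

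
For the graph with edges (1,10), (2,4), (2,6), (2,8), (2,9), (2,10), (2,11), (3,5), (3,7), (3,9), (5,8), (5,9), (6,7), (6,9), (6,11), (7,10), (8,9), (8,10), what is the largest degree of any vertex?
6 (attained at vertex 2)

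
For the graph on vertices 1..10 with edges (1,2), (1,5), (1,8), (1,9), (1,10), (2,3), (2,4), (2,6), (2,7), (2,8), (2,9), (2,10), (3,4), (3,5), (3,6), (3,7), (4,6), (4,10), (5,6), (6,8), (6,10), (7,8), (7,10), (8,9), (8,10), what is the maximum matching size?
5 (matching: (1,9), (2,4), (3,5), (6,8), (7,10); upper bound floor(n/2) = floor(10/2) = 5)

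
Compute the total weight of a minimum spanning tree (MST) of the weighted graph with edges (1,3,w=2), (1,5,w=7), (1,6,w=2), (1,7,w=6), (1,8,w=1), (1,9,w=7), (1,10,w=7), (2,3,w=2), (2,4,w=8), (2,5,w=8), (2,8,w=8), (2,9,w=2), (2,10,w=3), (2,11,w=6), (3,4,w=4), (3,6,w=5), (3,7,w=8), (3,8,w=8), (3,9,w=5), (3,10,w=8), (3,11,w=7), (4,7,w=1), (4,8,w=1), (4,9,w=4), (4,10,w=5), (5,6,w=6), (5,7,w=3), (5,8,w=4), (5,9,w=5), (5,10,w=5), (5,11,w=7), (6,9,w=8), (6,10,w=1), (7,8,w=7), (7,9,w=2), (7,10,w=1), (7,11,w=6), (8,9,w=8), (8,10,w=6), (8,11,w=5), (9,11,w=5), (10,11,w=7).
19 (MST edges: (1,3,w=2), (1,8,w=1), (2,3,w=2), (2,9,w=2), (4,7,w=1), (4,8,w=1), (5,7,w=3), (6,10,w=1), (7,10,w=1), (8,11,w=5); sum of weights 2 + 1 + 2 + 2 + 1 + 1 + 3 + 1 + 1 + 5 = 19)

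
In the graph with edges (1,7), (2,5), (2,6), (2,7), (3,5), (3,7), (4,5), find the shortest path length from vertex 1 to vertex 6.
3 (path: 1 -> 7 -> 2 -> 6, 3 edges)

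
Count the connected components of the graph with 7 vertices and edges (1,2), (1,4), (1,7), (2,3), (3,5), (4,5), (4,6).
1 (components: {1, 2, 3, 4, 5, 6, 7})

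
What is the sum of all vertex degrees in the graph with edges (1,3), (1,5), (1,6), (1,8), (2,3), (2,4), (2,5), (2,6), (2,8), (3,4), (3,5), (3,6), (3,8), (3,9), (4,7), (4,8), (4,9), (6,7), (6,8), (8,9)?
40 (handshake: sum of degrees = 2|E| = 2 x 20 = 40)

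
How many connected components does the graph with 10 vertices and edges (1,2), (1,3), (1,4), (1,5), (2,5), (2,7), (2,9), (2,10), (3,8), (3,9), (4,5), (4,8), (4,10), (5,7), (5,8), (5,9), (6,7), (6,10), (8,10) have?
1 (components: {1, 2, 3, 4, 5, 6, 7, 8, 9, 10})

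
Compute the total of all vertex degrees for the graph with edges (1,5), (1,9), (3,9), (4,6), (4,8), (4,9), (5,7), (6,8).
16 (handshake: sum of degrees = 2|E| = 2 x 8 = 16)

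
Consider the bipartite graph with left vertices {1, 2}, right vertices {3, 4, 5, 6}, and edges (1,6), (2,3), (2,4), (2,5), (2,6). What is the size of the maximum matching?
2 (matching: (1,6), (2,5); upper bound min(|L|,|R|) = min(2,4) = 2)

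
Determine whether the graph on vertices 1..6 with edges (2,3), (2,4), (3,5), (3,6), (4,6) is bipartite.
Yes. Partition: {1, 2, 5, 6}, {3, 4}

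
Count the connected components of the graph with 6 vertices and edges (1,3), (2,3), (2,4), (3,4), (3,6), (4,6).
2 (components: {1, 2, 3, 4, 6}, {5})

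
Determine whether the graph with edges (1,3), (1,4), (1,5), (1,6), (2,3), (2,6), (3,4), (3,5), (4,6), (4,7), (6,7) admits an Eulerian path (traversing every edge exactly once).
Yes — and in fact it has an Eulerian circuit (the graph is connected and all 7 vertices have even degree)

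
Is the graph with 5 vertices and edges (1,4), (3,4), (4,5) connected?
No, it has 2 components: {1, 3, 4, 5}, {2}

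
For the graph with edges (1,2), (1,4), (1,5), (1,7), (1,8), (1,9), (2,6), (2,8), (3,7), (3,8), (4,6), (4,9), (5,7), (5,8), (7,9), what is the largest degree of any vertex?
6 (attained at vertex 1)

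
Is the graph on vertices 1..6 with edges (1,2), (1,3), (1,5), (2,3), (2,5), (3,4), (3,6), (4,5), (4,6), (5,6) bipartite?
No (odd cycle of length 3: 2 -> 1 -> 3 -> 2)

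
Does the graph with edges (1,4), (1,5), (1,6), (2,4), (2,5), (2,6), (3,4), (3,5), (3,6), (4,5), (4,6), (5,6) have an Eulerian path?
No (6 vertices have odd degree: {1, 2, 3, 4, 5, 6}; Eulerian path requires 0 or 2)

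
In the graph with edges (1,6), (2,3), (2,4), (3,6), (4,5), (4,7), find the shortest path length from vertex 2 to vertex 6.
2 (path: 2 -> 3 -> 6, 2 edges)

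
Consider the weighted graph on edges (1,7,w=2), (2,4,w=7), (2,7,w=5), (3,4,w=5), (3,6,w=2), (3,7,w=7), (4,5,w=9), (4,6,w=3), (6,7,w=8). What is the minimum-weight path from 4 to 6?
3 (path: 4 -> 6; weights 3 = 3)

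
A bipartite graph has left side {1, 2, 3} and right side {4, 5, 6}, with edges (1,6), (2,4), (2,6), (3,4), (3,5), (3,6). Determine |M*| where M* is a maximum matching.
3 (matching: (1,6), (2,4), (3,5); upper bound min(|L|,|R|) = min(3,3) = 3)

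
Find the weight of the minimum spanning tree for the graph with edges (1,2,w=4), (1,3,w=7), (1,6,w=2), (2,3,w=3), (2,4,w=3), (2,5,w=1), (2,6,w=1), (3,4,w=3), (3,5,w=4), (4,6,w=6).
10 (MST edges: (1,6,w=2), (2,3,w=3), (2,4,w=3), (2,5,w=1), (2,6,w=1); sum of weights 2 + 3 + 3 + 1 + 1 = 10)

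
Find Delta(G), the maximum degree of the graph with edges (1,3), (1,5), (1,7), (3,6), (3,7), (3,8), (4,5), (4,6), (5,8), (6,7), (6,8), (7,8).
4 (attained at vertices 3, 6, 7, 8)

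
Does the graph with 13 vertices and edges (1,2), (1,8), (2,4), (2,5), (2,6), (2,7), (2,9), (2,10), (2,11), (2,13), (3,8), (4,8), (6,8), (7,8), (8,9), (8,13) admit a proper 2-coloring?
Yes. Partition: {1, 3, 4, 5, 6, 7, 9, 10, 11, 12, 13}, {2, 8}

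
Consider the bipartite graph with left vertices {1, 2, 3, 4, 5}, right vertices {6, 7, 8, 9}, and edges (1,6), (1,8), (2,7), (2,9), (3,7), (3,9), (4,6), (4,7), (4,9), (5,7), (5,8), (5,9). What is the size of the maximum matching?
4 (matching: (1,8), (2,9), (3,7), (4,6); upper bound min(|L|,|R|) = min(5,4) = 4)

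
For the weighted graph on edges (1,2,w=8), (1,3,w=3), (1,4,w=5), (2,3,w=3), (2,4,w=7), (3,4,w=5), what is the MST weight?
11 (MST edges: (1,3,w=3), (1,4,w=5), (2,3,w=3); sum of weights 3 + 5 + 3 = 11)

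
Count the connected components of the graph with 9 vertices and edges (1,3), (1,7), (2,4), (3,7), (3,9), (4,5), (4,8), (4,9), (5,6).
1 (components: {1, 2, 3, 4, 5, 6, 7, 8, 9})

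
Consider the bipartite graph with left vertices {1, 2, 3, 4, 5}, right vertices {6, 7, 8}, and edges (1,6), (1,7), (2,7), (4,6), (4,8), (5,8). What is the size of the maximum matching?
3 (matching: (1,7), (4,6), (5,8); upper bound min(|L|,|R|) = min(5,3) = 3)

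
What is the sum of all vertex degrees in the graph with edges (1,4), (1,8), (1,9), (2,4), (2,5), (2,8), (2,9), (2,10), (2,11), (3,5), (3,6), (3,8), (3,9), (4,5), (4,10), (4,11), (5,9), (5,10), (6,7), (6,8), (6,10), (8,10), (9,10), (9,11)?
48 (handshake: sum of degrees = 2|E| = 2 x 24 = 48)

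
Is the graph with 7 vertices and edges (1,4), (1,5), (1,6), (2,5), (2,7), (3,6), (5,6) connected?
Yes (BFS from 1 visits [1, 4, 5, 6, 2, 3, 7] — all 7 vertices reached)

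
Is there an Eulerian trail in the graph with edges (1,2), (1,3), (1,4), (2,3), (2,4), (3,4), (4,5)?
No (4 vertices have odd degree: {1, 2, 3, 5}; Eulerian path requires 0 or 2)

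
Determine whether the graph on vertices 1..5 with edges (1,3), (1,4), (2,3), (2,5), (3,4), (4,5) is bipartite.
No (odd cycle of length 3: 3 -> 1 -> 4 -> 3)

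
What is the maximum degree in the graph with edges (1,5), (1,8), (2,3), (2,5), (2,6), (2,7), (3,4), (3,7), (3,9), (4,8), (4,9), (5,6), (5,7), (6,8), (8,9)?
4 (attained at vertices 2, 3, 5, 8)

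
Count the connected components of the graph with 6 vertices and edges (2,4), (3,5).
4 (components: {1}, {2, 4}, {3, 5}, {6})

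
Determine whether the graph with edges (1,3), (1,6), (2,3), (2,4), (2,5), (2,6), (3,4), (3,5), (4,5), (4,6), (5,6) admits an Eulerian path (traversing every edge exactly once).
Yes — and in fact it has an Eulerian circuit (the graph is connected and all 6 vertices have even degree)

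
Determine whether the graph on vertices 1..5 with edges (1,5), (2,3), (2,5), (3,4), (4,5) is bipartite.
Yes. Partition: {1, 2, 4}, {3, 5}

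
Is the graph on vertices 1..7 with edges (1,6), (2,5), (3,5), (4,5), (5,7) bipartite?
Yes. Partition: {1, 2, 3, 4, 7}, {5, 6}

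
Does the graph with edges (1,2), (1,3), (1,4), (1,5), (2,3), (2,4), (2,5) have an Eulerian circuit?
Yes (the graph is connected and all 5 vertices have even degree)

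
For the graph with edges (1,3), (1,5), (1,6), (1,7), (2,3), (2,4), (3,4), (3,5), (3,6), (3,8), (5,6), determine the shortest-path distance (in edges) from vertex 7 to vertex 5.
2 (path: 7 -> 1 -> 5, 2 edges)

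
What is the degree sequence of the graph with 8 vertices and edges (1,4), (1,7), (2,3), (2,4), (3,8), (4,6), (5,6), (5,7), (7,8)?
[3, 3, 2, 2, 2, 2, 2, 2] (degrees: deg(1)=2, deg(2)=2, deg(3)=2, deg(4)=3, deg(5)=2, deg(6)=2, deg(7)=3, deg(8)=2)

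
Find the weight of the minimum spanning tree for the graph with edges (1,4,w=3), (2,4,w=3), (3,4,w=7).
13 (MST edges: (1,4,w=3), (2,4,w=3), (3,4,w=7); sum of weights 3 + 3 + 7 = 13)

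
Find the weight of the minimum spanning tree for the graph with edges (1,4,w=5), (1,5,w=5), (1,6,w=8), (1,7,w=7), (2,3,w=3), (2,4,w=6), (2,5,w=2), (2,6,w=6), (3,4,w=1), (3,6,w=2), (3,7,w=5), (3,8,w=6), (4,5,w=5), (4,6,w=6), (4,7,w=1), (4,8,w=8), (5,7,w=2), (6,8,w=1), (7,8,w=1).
13 (MST edges: (1,4,w=5), (2,5,w=2), (3,4,w=1), (4,7,w=1), (5,7,w=2), (6,8,w=1), (7,8,w=1); sum of weights 5 + 2 + 1 + 1 + 2 + 1 + 1 = 13)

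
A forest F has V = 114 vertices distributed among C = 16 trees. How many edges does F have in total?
98 (Each of the 16 component trees on V_i vertices has V_i - 1 edges; summing gives V - C = 114 - 16 = 98)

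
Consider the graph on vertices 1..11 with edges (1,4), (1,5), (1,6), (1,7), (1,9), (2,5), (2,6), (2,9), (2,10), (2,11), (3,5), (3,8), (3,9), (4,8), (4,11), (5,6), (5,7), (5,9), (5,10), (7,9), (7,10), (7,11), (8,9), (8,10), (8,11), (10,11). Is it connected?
Yes (BFS from 1 visits [1, 4, 5, 6, 7, 9, 8, 11, 2, 3, 10] — all 11 vertices reached)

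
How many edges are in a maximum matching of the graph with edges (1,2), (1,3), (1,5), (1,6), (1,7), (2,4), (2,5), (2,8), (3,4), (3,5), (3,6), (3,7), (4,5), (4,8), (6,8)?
4 (matching: (1,6), (2,5), (3,7), (4,8); upper bound floor(n/2) = floor(8/2) = 4)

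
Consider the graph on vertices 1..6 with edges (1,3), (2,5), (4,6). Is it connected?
No, it has 3 components: {1, 3}, {2, 5}, {4, 6}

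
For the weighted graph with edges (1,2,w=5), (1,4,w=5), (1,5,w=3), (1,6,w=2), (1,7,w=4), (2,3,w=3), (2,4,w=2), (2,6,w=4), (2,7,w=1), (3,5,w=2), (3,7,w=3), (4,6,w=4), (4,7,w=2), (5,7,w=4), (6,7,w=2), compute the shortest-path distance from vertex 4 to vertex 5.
6 (path: 4 -> 7 -> 5; weights 2 + 4 = 6)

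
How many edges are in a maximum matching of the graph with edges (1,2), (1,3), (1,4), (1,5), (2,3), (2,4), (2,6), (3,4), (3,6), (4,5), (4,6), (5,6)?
3 (matching: (1,3), (2,4), (5,6); upper bound floor(n/2) = floor(6/2) = 3)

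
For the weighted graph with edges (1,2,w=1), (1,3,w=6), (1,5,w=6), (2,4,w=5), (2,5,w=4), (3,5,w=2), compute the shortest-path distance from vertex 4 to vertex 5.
9 (path: 4 -> 2 -> 5; weights 5 + 4 = 9)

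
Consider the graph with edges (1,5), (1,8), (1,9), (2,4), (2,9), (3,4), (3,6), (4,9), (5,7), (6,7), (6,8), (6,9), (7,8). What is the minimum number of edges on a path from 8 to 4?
3 (path: 8 -> 1 -> 9 -> 4, 3 edges)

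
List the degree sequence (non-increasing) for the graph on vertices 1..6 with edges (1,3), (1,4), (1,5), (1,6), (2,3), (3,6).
[4, 3, 2, 1, 1, 1] (degrees: deg(1)=4, deg(2)=1, deg(3)=3, deg(4)=1, deg(5)=1, deg(6)=2)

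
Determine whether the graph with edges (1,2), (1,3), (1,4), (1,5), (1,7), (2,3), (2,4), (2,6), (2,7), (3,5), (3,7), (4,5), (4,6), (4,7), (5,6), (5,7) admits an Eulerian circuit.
No (6 vertices have odd degree: {1, 2, 4, 5, 6, 7}; Eulerian circuit requires 0)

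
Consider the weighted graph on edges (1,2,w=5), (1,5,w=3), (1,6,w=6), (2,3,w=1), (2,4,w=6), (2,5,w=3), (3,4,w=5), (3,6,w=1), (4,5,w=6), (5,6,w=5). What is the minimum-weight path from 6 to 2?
2 (path: 6 -> 3 -> 2; weights 1 + 1 = 2)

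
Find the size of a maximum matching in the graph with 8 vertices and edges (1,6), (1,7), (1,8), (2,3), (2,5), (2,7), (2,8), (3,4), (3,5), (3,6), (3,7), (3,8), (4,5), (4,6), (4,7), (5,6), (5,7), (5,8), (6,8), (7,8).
4 (matching: (1,6), (2,5), (3,8), (4,7); upper bound floor(n/2) = floor(8/2) = 4)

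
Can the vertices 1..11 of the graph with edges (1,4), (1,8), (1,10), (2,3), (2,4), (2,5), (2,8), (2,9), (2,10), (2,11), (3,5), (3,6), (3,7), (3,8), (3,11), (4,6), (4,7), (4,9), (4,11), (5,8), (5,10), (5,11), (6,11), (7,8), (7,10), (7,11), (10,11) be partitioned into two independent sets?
No (odd cycle of length 3: 3 -> 8 -> 2 -> 3)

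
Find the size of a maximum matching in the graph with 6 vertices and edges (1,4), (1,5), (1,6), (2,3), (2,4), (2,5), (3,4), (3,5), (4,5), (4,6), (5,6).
3 (matching: (1,4), (2,3), (5,6); upper bound floor(n/2) = floor(6/2) = 3)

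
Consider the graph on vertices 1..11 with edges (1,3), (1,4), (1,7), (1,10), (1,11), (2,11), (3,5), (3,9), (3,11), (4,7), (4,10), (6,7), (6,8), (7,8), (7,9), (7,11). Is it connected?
Yes (BFS from 1 visits [1, 3, 4, 7, 10, 11, 5, 9, 6, 8, 2] — all 11 vertices reached)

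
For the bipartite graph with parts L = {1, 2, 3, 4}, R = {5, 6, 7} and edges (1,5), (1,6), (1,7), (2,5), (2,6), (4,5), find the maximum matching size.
3 (matching: (1,7), (2,6), (4,5); upper bound min(|L|,|R|) = min(4,3) = 3)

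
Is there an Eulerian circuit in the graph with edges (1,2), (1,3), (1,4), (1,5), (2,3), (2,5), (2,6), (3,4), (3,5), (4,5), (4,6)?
Yes (the graph is connected and all 6 vertices have even degree)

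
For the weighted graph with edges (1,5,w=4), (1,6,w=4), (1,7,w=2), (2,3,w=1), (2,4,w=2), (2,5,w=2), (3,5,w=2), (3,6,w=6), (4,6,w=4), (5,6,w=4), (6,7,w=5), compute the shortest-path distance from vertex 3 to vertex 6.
6 (path: 3 -> 6; weights 6 = 6)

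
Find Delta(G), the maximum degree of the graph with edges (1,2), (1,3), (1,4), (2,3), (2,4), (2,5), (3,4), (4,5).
4 (attained at vertices 2, 4)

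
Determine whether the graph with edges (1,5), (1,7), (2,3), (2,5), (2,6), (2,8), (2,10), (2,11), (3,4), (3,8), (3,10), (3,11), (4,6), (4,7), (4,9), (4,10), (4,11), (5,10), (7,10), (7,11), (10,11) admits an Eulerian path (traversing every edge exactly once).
No (4 vertices have odd degree: {3, 5, 9, 11}; Eulerian path requires 0 or 2)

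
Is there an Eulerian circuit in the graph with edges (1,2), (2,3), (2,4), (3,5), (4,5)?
No (2 vertices have odd degree: {1, 2}; Eulerian circuit requires 0)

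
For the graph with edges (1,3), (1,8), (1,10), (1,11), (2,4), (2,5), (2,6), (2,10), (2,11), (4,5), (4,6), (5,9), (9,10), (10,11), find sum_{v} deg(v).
28 (handshake: sum of degrees = 2|E| = 2 x 14 = 28)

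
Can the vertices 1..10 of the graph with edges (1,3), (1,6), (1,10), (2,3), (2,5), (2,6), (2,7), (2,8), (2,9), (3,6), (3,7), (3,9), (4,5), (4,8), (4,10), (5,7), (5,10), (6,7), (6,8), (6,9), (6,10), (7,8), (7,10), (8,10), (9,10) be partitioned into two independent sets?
No (odd cycle of length 3: 3 -> 1 -> 6 -> 3)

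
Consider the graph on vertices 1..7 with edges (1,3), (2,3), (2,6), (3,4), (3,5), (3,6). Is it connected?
No, it has 2 components: {1, 2, 3, 4, 5, 6}, {7}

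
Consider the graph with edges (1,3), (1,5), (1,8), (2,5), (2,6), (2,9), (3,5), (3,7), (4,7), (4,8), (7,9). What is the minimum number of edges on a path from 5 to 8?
2 (path: 5 -> 1 -> 8, 2 edges)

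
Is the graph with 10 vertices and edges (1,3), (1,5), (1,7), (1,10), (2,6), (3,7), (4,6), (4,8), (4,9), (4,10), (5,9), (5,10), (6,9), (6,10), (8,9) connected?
Yes (BFS from 1 visits [1, 3, 5, 7, 10, 9, 4, 6, 8, 2] — all 10 vertices reached)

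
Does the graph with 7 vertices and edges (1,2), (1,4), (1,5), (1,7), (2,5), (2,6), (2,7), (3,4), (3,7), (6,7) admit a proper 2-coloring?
No (odd cycle of length 3: 7 -> 1 -> 2 -> 7)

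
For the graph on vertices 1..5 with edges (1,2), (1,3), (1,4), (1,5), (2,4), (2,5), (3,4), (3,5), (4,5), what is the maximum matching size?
2 (matching: (1,4), (3,5); upper bound floor(n/2) = floor(5/2) = 2)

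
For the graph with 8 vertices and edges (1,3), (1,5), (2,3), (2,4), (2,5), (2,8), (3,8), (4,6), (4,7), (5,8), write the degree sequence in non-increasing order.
[4, 3, 3, 3, 3, 2, 1, 1] (degrees: deg(1)=2, deg(2)=4, deg(3)=3, deg(4)=3, deg(5)=3, deg(6)=1, deg(7)=1, deg(8)=3)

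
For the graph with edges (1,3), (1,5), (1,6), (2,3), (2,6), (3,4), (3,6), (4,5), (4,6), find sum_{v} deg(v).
18 (handshake: sum of degrees = 2|E| = 2 x 9 = 18)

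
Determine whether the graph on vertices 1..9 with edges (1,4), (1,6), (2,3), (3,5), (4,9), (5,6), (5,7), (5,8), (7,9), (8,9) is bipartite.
Yes. Partition: {1, 2, 5, 9}, {3, 4, 6, 7, 8}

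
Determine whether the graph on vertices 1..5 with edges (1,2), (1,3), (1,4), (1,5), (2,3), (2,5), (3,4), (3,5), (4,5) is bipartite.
No (odd cycle of length 3: 2 -> 1 -> 3 -> 2)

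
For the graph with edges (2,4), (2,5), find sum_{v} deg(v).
4 (handshake: sum of degrees = 2|E| = 2 x 2 = 4)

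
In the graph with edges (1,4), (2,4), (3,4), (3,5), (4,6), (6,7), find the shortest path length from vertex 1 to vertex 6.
2 (path: 1 -> 4 -> 6, 2 edges)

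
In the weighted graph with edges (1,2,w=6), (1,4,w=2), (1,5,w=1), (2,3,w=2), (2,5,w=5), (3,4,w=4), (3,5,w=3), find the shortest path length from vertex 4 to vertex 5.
3 (path: 4 -> 1 -> 5; weights 2 + 1 = 3)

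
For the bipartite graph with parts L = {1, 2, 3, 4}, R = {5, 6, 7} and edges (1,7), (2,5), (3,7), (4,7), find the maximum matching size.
2 (matching: (1,7), (2,5); upper bound min(|L|,|R|) = min(4,3) = 3)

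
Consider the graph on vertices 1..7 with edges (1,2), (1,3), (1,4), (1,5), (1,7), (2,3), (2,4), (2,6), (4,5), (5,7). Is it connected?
Yes (BFS from 1 visits [1, 2, 3, 4, 5, 7, 6] — all 7 vertices reached)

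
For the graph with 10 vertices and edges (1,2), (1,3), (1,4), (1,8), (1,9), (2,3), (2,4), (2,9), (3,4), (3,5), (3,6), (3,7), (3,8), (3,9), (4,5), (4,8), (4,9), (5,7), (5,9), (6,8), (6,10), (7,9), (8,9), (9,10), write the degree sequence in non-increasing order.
[8, 8, 6, 5, 5, 4, 4, 3, 3, 2] (degrees: deg(1)=5, deg(2)=4, deg(3)=8, deg(4)=6, deg(5)=4, deg(6)=3, deg(7)=3, deg(8)=5, deg(9)=8, deg(10)=2)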